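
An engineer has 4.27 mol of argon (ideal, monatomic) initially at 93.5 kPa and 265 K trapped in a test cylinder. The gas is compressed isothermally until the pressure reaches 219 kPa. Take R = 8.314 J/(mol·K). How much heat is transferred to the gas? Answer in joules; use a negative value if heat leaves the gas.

V₁ = nRT₁/P₁ = 4.27×8.314×265/93.5 = 101 L.
Isothermal: T stays 265 K; PV = const ⇒ V₂ = 43.0 L, P₂ = 219 kPa.
ΔU = 0 (ideal gas, T constant).
W = nRT ln(V₂/V₁) = 4.27×8.314×265×ln(0.427) = -8010 J.
Q = ΔU + W = -8010 J.

-8010 J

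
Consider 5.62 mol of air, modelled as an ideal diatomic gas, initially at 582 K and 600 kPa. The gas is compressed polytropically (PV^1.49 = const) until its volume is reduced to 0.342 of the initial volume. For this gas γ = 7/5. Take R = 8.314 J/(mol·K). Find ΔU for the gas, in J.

V₁ = nRT₁/P₁ = 5.62×8.314×582/600 = 45.3 L.
Polytropic n=1.49: T₂ = T₁(V₁/V₂)^(n−1) = 582×(2.92)^0.49 = 985 K; P₂ = P₁(V₁/V₂)^n = 2970 kPa.
For an ideal gas ΔU = nCvΔT with Cv = (5/2)R = 20.8 J/(mol·K).
ΔU = 5.62×20.8×(985−582) = 47000 J.

47000 J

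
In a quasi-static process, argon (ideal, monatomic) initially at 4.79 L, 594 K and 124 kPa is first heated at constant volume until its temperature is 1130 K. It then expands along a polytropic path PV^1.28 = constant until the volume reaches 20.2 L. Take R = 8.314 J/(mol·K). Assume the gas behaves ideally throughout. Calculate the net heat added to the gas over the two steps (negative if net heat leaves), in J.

n = P₁V₁/(RT₁) = 124×4.79/(8.314×594) = 0.120 mol.
Step 1 — Isochoric: V stays 4.79 L; P/T = const ⇒ T₂ = 1130 K, P₂ = 236 kPa.
W = 0 (no volume change).
ΔU = nCvΔT = 0.120×12.5×(1130−594) = 804 J.
Q = ΔU = 804 J.
State after step 1: P = 236 kPa, V = 4.79 L, T = 1130 K.
Step 2 — Polytropic n=1.28: T₂ = T₁(V₁/V₂)^(n−1) = 1130×(0.237)^0.28 = 755 K; P₂ = P₁(V₁/V₂)^n = 37.4 kPa.
W = (P₁V₁−P₂V₂)/(n−1) = (236×4.79−37.4×20.2)/0.28 = 1340 J.
ΔU = nCvΔT = 0.120×12.5×(755−1130) = -562 J.
Q = ΔU + W = 776 J.
Net over both steps: W = 1340 J, Q = 1580 J, ΔU = 242 J.

1580 J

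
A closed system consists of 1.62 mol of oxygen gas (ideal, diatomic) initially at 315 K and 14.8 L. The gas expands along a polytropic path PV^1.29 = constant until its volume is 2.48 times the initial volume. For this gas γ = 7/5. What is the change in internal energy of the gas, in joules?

-2460 J

P₁ = nRT₁/V₁ = 1.62×8.314×315/14.8 = 287 kPa.
Polytropic n=1.29: T₂ = T₁(V₁/V₂)^(n−1) = 315×(0.403)^0.29 = 242 K; P₂ = P₁(V₁/V₂)^n = 88.8 kPa.
For an ideal gas ΔU = nCvΔT with Cv = (5/2)R = 20.8 J/(mol·K).
ΔU = 1.62×20.8×(242−315) = -2460 J.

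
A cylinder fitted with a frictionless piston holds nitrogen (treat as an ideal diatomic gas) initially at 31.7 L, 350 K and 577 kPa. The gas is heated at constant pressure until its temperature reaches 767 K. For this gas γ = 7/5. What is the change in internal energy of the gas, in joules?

n = P₁V₁/(RT₁) = 577×31.7/(8.314×350) = 6.29 mol.
Isobaric: P stays 577 kPa; V/T = const ⇒ T₂ = 767 K, V₂ = 69.5 L.
For an ideal gas ΔU = nCvΔT with Cv = (5/2)R = 20.8 J/(mol·K).
ΔU = 6.29×20.8×(767−350) = 54500 J.

54500 J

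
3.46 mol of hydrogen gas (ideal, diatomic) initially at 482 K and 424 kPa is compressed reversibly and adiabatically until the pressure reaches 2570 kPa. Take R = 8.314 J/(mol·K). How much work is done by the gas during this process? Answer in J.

V₁ = nRT₁/P₁ = 3.46×8.314×482/424 = 32.7 L.
Adiabatic: T₂/T₁ = (P₂/P₁)^((γ−1)/γ) ⇒ T₂ = 482×(6.06)^0.286 = 807 K; V₂ = 9.03 L.
ΔU = nCvΔT = 3.46×20.8×(807−482) = 23300 J.
Q = 0 for an adiabatic process, so W = −ΔU = -23300 J.

-23300 J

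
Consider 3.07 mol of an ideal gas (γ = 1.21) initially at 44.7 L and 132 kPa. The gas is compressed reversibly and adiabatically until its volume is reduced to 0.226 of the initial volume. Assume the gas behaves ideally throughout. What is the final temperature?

316 K

T₁ = P₁V₁/(nR) = 132×44.7/(3.07×8.314) = 231 K.
Adiabatic: TV^(γ−1) = const ⇒ T₂ = 231×(4.42)^0.210 = 316 K; PV^γ = const ⇒ P₂ = 798 kPa.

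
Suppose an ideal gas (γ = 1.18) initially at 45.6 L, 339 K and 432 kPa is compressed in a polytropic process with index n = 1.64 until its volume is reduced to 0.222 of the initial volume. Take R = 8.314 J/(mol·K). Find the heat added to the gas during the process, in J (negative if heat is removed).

n = P₁V₁/(RT₁) = 432×45.6/(8.314×339) = 6.99 mol.
Polytropic n=1.64: T₂ = T₁(V₁/V₂)^(n−1) = 339×(4.50)^0.64 = 888 K; P₂ = P₁(V₁/V₂)^n = 5100 kPa.
W = (P₁V₁−P₂V₂)/(n−1) = (432×45.6−5100×10.1)/0.64 = -49900 J.
ΔU = nCvΔT = 6.99×46.2×(888−339) = 177000 J.
Q = ΔU + W = 127000 J.

127000 J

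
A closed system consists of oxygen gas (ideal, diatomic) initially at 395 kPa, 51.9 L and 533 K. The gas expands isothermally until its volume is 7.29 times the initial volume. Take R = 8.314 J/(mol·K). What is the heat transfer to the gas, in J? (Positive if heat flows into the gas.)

40700 J

n = P₁V₁/(RT₁) = 395×51.9/(8.314×533) = 4.63 mol.
Isothermal: T stays 533 K; PV = const ⇒ V₂ = 378 L, P₂ = 54.2 kPa.
ΔU = 0 (ideal gas, T constant).
W = nRT ln(V₂/V₁) = 4.63×8.314×533×ln(7.29) = 40700 J.
Q = ΔU + W = 40700 J.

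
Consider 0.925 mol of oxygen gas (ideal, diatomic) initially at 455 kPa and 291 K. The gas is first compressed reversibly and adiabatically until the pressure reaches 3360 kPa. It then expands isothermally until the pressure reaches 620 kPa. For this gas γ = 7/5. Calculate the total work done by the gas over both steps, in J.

V₁ = nRT₁/P₁ = 0.925×8.314×291/455 = 4.92 L.
Step 1 — Adiabatic: T₂/T₁ = (P₂/P₁)^((γ−1)/γ) ⇒ T₂ = 291×(7.38)^0.286 = 515 K; V₂ = 1.18 L.
ΔU = nCvΔT = 0.925×20.8×(515−291) = 4310 J.
Q = 0 for an adiabatic process, so W = −ΔU = -4310 J.
State after step 1: P = 3360 kPa, V = 1.18 L, T = 515 K.
Step 2 — Isothermal: T stays 515 K; PV = const ⇒ V₂ = 6.39 L, P₂ = 620 kPa.
ΔU = 0 (ideal gas, T constant).
W = nRT ln(V₂/V₁) = 0.925×8.314×515×ln(5.42) = 6700 J.
Q = ΔU + W = 6700 J.
Net over both steps: W = 2390 J, Q = 6700 J, ΔU = 4310 J.

2390 J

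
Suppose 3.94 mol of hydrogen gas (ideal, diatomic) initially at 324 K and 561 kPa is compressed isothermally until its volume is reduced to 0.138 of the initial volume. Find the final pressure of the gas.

V₁ = nRT₁/P₁ = 3.94×8.314×324/561 = 18.9 L.
Isothermal: T stays 324 K; PV = const ⇒ V₂ = 2.61 L, P₂ = 4070 kPa.

4070 kPa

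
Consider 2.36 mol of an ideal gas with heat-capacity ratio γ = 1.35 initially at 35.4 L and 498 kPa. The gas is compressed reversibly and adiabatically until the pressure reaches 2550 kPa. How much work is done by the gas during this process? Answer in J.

-26600 J

T₁ = P₁V₁/(nR) = 498×35.4/(2.36×8.314) = 898 K.
Adiabatic: T₂/T₁ = (P₂/P₁)^((γ−1)/γ) ⇒ T₂ = 898×(5.12)^0.259 = 1370 K; V₂ = 10.6 L.
ΔU = nCvΔT = 2.36×23.8×(1370−898) = 26600 J.
Q = 0 for an adiabatic process, so W = −ΔU = -26600 J.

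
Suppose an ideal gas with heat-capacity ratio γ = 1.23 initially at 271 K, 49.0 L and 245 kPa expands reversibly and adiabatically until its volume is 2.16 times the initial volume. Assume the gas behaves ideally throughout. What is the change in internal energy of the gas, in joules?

-8470 J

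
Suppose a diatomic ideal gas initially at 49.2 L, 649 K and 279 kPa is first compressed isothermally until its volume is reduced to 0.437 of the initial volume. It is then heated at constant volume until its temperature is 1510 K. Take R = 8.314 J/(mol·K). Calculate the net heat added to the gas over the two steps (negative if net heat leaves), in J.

34200 J

n = P₁V₁/(RT₁) = 279×49.2/(8.314×649) = 2.54 mol.
Step 1 — Isothermal: T stays 649 K; PV = const ⇒ V₂ = 21.5 L, P₂ = 638 kPa.
ΔU = 0 (ideal gas, T constant).
W = nRT ln(V₂/V₁) = 2.54×8.314×649×ln(0.437) = -11400 J.
Q = ΔU + W = -11400 J.
State after step 1: P = 638 kPa, V = 21.5 L, T = 649 K.
Step 2 — Isochoric: V stays 21.5 L; P/T = const ⇒ T₂ = 1510 K, P₂ = 1490 kPa.
W = 0 (no volume change).
ΔU = nCvΔT = 2.54×20.8×(1510−649) = 45500 J.
Q = ΔU = 45500 J.
Net over both steps: W = -11400 J, Q = 34200 J, ΔU = 45500 J.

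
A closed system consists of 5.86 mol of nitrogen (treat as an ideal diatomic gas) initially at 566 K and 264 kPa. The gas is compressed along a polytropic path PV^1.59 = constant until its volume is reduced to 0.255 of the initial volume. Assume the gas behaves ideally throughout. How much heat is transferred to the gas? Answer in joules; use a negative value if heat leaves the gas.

27500 J

V₁ = nRT₁/P₁ = 5.86×8.314×566/264 = 104 L.
Polytropic n=1.59: T₂ = T₁(V₁/V₂)^(n−1) = 566×(3.92)^0.59 = 1270 K; P₂ = P₁(V₁/V₂)^n = 2320 kPa.
W = (P₁V₁−P₂V₂)/(n−1) = (264×104−2320×26.6)/0.59 = -57900 J.
ΔU = nCvΔT = 5.86×20.8×(1270−566) = 85400 J.
Q = ΔU + W = 27500 J.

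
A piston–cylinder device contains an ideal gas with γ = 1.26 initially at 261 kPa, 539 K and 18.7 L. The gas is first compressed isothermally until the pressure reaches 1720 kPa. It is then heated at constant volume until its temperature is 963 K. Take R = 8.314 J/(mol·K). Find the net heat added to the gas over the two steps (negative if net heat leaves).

5560 J

n = P₁V₁/(RT₁) = 261×18.7/(8.314×539) = 1.09 mol.
Step 1 — Isothermal: T stays 539 K; PV = const ⇒ V₂ = 2.84 L, P₂ = 1720 kPa.
ΔU = 0 (ideal gas, T constant).
W = nRT ln(V₂/V₁) = 1.09×8.314×539×ln(0.152) = -9200 J.
Q = ΔU + W = -9200 J.
State after step 1: P = 1720 kPa, V = 2.84 L, T = 539 K.
Step 2 — Isochoric: V stays 2.84 L; P/T = const ⇒ T₂ = 963 K, P₂ = 3070 kPa.
W = 0 (no volume change).
ΔU = nCvΔT = 1.09×32.0×(963−539) = 14800 J.
Q = ΔU = 14800 J.
Net over both steps: W = -9200 J, Q = 5560 J, ΔU = 14800 J.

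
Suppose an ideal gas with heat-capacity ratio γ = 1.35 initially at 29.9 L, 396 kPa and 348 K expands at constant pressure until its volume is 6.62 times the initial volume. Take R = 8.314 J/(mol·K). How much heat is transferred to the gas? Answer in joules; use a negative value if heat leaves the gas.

257000 J

n = P₁V₁/(RT₁) = 396×29.9/(8.314×348) = 4.09 mol.
Isobaric: P stays 396 kPa; V/T = const ⇒ T₂ = 2300 K, V₂ = 198 L.
W = PΔV = 396×(198−29.9) kPa·L = 66500 J.
ΔU = nCvΔT = 4.09×23.8×(2300−348) = 190000 J.
Q = ΔU + W = nCpΔT = 257000 J.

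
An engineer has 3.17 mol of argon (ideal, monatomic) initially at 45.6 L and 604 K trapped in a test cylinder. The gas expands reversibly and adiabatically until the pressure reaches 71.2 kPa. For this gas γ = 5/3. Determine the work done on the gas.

-11200 J

P₁ = nRT₁/V₁ = 3.17×8.314×604/45.6 = 349 kPa.
Adiabatic: T₂/T₁ = (P₂/P₁)^((γ−1)/γ) ⇒ T₂ = 604×(0.204)^0.400 = 320 K; V₂ = 118 L.
ΔU = nCvΔT = 3.17×12.5×(320−604) = -11200 J.
Q = 0 for an adiabatic process, so W = −ΔU = 11200 J.
Work done on the gas = −W_by = -11200 J.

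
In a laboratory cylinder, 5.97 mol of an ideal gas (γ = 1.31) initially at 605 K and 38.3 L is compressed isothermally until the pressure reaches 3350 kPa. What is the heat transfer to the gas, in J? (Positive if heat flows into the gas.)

P₁ = nRT₁/V₁ = 5.97×8.314×605/38.3 = 784 kPa.
Isothermal: T stays 605 K; PV = const ⇒ V₂ = 8.96 L, P₂ = 3350 kPa.
ΔU = 0 (ideal gas, T constant).
W = nRT ln(V₂/V₁) = 5.97×8.314×605×ln(0.234) = -43600 J.
Q = ΔU + W = -43600 J.

-43600 J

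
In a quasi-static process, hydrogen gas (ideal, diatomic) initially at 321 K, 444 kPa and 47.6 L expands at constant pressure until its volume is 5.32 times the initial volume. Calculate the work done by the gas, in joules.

n = P₁V₁/(RT₁) = 444×47.6/(8.314×321) = 7.92 mol.
Isobaric: P stays 444 kPa; V/T = const ⇒ T₂ = 1710 K, V₂ = 253 L.
W = PΔV = 444×(253−47.6) kPa·L = 91300 J.

91300 J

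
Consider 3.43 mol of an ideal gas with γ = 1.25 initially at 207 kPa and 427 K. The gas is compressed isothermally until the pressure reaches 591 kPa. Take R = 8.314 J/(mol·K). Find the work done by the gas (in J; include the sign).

-12800 J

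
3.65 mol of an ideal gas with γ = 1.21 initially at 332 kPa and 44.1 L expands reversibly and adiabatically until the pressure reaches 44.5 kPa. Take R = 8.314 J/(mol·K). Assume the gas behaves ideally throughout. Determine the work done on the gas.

-20500 J

T₁ = P₁V₁/(nR) = 332×44.1/(3.65×8.314) = 482 K.
Adiabatic: T₂/T₁ = (P₂/P₁)^((γ−1)/γ) ⇒ T₂ = 482×(0.134)^0.174 = 340 K; V₂ = 232 L.
ΔU = nCvΔT = 3.65×39.6×(340−482) = -20500 J.
Q = 0 for an adiabatic process, so W = −ΔU = 20500 J.
Work done on the gas = −W_by = -20500 J.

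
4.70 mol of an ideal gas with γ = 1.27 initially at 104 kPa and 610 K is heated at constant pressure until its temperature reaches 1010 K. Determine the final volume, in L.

379 L

V₁ = nRT₁/P₁ = 4.70×8.314×610/104 = 229 L.
Isobaric: P stays 104 kPa; V/T = const ⇒ T₂ = 1010 K, V₂ = 379 L.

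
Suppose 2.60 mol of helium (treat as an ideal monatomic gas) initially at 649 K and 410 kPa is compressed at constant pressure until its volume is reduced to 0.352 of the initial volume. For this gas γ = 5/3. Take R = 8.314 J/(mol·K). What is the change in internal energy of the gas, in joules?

-13600 J

V₁ = nRT₁/P₁ = 2.60×8.314×649/410 = 34.2 L.
Isobaric: P stays 410 kPa; V/T = const ⇒ T₂ = 228 K, V₂ = 12.0 L.
For an ideal gas ΔU = nCvΔT with Cv = (3/2)R = 12.5 J/(mol·K).
ΔU = 2.60×12.5×(228−649) = -13600 J.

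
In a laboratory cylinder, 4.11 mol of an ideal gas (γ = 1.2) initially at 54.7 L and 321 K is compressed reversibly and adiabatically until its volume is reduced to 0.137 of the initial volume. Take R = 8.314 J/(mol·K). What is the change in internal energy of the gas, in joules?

P₁ = nRT₁/V₁ = 4.11×8.314×321/54.7 = 201 kPa.
Adiabatic: TV^(γ−1) = const ⇒ T₂ = 321×(7.30)^0.200 = 478 K; PV^γ = const ⇒ P₂ = 2180 kPa.
For an ideal gas ΔU = nCvΔT with Cv = R/(γ−1) = 41.6 J/(mol·K).
ΔU = 4.11×41.6×(478−321) = 26800 J.

26800 J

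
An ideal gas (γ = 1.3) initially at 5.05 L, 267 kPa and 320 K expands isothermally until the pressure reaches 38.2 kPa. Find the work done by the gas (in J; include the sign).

2620 J

n = P₁V₁/(RT₁) = 267×5.05/(8.314×320) = 0.507 mol.
Isothermal: T stays 320 K; PV = const ⇒ V₂ = 35.3 L, P₂ = 38.2 kPa.
W = nRT ln(V₂/V₁) = 0.507×8.314×320×ln(6.99) = 2620 J.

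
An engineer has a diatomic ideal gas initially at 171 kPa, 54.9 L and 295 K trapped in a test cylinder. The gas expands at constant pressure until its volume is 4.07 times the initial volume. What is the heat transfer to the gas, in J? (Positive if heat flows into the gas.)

101000 J

n = P₁V₁/(RT₁) = 171×54.9/(8.314×295) = 3.83 mol.
Isobaric: P stays 171 kPa; V/T = const ⇒ T₂ = 1200 K, V₂ = 223 L.
W = PΔV = 171×(223−54.9) kPa·L = 28800 J.
ΔU = nCvΔT = 3.83×20.8×(1200−295) = 72100 J.
Q = ΔU + W = nCpΔT = 101000 J.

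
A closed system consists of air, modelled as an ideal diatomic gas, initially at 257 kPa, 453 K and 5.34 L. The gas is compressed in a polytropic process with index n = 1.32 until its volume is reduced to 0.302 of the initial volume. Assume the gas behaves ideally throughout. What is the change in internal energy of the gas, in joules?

n = P₁V₁/(RT₁) = 257×5.34/(8.314×453) = 0.364 mol.
Polytropic n=1.32: T₂ = T₁(V₁/V₂)^(n−1) = 453×(3.31)^0.32 = 665 K; P₂ = P₁(V₁/V₂)^n = 1250 kPa.
For an ideal gas ΔU = nCvΔT with Cv = (5/2)R = 20.8 J/(mol·K).
ΔU = 0.364×20.8×(665−453) = 1600 J.

1600 J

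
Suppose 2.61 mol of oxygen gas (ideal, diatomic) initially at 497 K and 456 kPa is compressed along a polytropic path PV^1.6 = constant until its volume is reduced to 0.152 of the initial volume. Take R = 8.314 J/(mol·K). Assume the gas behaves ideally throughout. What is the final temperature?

V₁ = nRT₁/P₁ = 2.61×8.314×497/456 = 23.7 L.
Polytropic n=1.6: T₂ = T₁(V₁/V₂)^(n−1) = 497×(6.58)^0.60 = 1540 K; P₂ = P₁(V₁/V₂)^n = 9290 kPa.

1540 K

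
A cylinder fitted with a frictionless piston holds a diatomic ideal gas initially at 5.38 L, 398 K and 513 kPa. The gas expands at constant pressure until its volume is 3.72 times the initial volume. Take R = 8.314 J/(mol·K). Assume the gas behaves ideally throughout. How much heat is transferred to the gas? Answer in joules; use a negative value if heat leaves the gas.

26300 J

n = P₁V₁/(RT₁) = 513×5.38/(8.314×398) = 0.834 mol.
Isobaric: P stays 513 kPa; V/T = const ⇒ T₂ = 1480 K, V₂ = 20.0 L.
W = PΔV = 513×(20.0−5.38) kPa·L = 7510 J.
ΔU = nCvΔT = 0.834×20.8×(1480−398) = 18800 J.
Q = ΔU + W = nCpΔT = 26300 J.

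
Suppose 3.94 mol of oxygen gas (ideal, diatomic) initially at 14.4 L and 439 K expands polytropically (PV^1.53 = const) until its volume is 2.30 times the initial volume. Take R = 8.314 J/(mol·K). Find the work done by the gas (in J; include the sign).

P₁ = nRT₁/V₁ = 3.94×8.314×439/14.4 = 999 kPa.
Polytropic n=1.53: T₂ = T₁(V₁/V₂)^(n−1) = 439×(0.435)^0.53 = 282 K; P₂ = P₁(V₁/V₂)^n = 279 kPa.
W = (P₁V₁−P₂V₂)/(n−1) = (999×14.4−279×33.1)/0.53 = 9680 J.

9680 J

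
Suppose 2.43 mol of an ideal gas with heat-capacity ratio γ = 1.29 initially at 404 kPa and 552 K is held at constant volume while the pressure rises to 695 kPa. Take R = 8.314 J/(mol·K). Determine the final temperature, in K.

V₁ = nRT₁/P₁ = 2.43×8.314×552/404 = 27.6 L.
Isochoric: V stays 27.6 L; P/T = const ⇒ T₂ = 950 K, P₂ = 695 kPa.

950 K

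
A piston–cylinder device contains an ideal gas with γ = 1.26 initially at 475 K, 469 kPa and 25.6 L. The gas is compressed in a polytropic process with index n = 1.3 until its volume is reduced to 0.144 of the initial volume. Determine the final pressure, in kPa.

Polytropic n=1.3: T₂ = T₁(V₁/V₂)^(n−1) = 475×(6.94)^0.30 = 850 K; P₂ = P₁(V₁/V₂)^n = 5830 kPa.

5830 kPa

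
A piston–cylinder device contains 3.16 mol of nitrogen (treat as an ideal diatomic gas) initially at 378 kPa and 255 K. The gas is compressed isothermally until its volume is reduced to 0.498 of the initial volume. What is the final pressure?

V₁ = nRT₁/P₁ = 3.16×8.314×255/378 = 17.7 L.
Isothermal: T stays 255 K; PV = const ⇒ V₂ = 8.83 L, P₂ = 759 kPa.

759 kPa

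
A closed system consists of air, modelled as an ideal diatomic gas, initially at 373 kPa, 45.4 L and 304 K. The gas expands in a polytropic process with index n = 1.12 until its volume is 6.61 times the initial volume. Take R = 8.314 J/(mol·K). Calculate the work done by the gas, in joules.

28600 J

n = P₁V₁/(RT₁) = 373×45.4/(8.314×304) = 6.70 mol.
Polytropic n=1.12: T₂ = T₁(V₁/V₂)^(n−1) = 304×(0.151)^0.12 = 242 K; P₂ = P₁(V₁/V₂)^n = 45.0 kPa.
W = (P₁V₁−P₂V₂)/(n−1) = (373×45.4−45.0×300)/0.12 = 28600 J.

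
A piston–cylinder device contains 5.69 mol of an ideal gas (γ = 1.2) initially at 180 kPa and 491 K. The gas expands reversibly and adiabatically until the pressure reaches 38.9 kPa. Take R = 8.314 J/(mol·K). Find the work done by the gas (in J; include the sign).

26200 J

V₁ = nRT₁/P₁ = 5.69×8.314×491/180 = 129 L.
Adiabatic: T₂/T₁ = (P₂/P₁)^((γ−1)/γ) ⇒ T₂ = 491×(0.216)^0.167 = 380 K; V₂ = 463 L.
ΔU = nCvΔT = 5.69×41.6×(380−491) = -26200 J.
Q = 0 for an adiabatic process, so W = −ΔU = 26200 J.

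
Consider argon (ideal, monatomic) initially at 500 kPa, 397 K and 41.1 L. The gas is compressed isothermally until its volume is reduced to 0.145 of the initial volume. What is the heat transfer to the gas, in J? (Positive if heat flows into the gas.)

-39700 J

n = P₁V₁/(RT₁) = 500×41.1/(8.314×397) = 6.23 mol.
Isothermal: T stays 397 K; PV = const ⇒ V₂ = 5.96 L, P₂ = 3450 kPa.
ΔU = 0 (ideal gas, T constant).
W = nRT ln(V₂/V₁) = 6.23×8.314×397×ln(0.145) = -39700 J.
Q = ΔU + W = -39700 J.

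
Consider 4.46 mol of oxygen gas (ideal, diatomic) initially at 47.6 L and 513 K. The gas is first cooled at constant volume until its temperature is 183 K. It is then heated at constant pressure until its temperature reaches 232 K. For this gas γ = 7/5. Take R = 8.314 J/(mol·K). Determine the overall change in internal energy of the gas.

-26000 J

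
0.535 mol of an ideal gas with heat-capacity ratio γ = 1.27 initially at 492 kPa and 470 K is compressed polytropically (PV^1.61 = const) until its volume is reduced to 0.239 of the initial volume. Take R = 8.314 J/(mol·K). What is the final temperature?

V₁ = nRT₁/P₁ = 0.535×8.314×470/492 = 4.25 L.
Polytropic n=1.61: T₂ = T₁(V₁/V₂)^(n−1) = 470×(4.18)^0.61 = 1130 K; P₂ = P₁(V₁/V₂)^n = 4930 kPa.

1130 K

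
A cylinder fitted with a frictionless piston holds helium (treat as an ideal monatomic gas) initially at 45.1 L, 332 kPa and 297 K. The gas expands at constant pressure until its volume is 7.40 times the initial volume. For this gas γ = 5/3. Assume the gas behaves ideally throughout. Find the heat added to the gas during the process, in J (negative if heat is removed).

240000 J

n = P₁V₁/(RT₁) = 332×45.1/(8.314×297) = 6.06 mol.
Isobaric: P stays 332 kPa; V/T = const ⇒ T₂ = 2200 K, V₂ = 334 L.
W = PΔV = 332×(334−45.1) kPa·L = 95800 J.
ΔU = nCvΔT = 6.06×12.5×(2200−297) = 144000 J.
Q = ΔU + W = nCpΔT = 240000 J.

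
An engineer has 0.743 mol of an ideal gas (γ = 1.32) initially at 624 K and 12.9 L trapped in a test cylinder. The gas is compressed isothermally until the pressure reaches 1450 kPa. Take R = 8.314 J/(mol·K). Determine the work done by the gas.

P₁ = nRT₁/V₁ = 0.743×8.314×624/12.9 = 299 kPa.
Isothermal: T stays 624 K; PV = const ⇒ V₂ = 2.66 L, P₂ = 1450 kPa.
W = nRT ln(V₂/V₁) = 0.743×8.314×624×ln(0.206) = -6090 J.

-6090 J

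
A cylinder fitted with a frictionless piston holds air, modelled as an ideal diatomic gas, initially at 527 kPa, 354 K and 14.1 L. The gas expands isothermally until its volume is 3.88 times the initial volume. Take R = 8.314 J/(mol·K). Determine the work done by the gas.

n = P₁V₁/(RT₁) = 527×14.1/(8.314×354) = 2.52 mol.
Isothermal: T stays 354 K; PV = const ⇒ V₂ = 54.7 L, P₂ = 136 kPa.
W = nRT ln(V₂/V₁) = 2.52×8.314×354×ln(3.88) = 10100 J.

10100 J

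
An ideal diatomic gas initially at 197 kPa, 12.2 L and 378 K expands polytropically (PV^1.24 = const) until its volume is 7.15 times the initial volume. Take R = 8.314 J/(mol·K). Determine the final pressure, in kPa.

17.2 kPa

Polytropic n=1.24: T₂ = T₁(V₁/V₂)^(n−1) = 378×(0.140)^0.24 = 236 K; P₂ = P₁(V₁/V₂)^n = 17.2 kPa.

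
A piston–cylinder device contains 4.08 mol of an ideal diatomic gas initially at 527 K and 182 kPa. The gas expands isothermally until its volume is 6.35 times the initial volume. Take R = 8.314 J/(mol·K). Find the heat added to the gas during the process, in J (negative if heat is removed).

V₁ = nRT₁/P₁ = 4.08×8.314×527/182 = 98.2 L.
Isothermal: T stays 527 K; PV = const ⇒ V₂ = 624 L, P₂ = 28.7 kPa.
ΔU = 0 (ideal gas, T constant).
W = nRT ln(V₂/V₁) = 4.08×8.314×527×ln(6.35) = 33000 J.
Q = ΔU + W = 33000 J.

33000 J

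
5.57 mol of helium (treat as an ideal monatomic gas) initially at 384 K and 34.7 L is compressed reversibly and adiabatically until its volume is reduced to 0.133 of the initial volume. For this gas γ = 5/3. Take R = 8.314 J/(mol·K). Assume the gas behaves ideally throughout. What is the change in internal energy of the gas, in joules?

P₁ = nRT₁/V₁ = 5.57×8.314×384/34.7 = 512 kPa.
Adiabatic: TV^(γ−1) = const ⇒ T₂ = 384×(7.52)^0.667 = 1470 K; PV^γ = const ⇒ P₂ = 14800 kPa.
For an ideal gas ΔU = nCvΔT with Cv = (3/2)R = 12.5 J/(mol·K).
ΔU = 5.57×12.5×(1470−384) = 75700 J.

75700 J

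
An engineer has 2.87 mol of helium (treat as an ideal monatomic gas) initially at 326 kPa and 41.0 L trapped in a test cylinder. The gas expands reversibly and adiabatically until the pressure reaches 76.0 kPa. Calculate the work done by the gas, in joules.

8850 J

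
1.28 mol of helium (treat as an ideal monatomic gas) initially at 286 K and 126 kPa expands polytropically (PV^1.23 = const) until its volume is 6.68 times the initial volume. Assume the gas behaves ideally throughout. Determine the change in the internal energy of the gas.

V₁ = nRT₁/P₁ = 1.28×8.314×286/126 = 24.2 L.
Polytropic n=1.23: T₂ = T₁(V₁/V₂)^(n−1) = 286×(0.150)^0.23 = 185 K; P₂ = P₁(V₁/V₂)^n = 12.2 kPa.
For an ideal gas ΔU = nCvΔT with Cv = (3/2)R = 12.5 J/(mol·K).
ΔU = 1.28×12.5×(185−286) = -1620 J.

-1620 J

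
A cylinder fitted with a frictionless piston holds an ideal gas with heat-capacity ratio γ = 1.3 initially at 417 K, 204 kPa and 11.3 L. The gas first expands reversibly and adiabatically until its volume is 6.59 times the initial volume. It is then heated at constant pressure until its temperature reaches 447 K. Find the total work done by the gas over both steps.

4480 J

n = P₁V₁/(RT₁) = 204×11.3/(8.314×417) = 0.665 mol.
Step 1 — Adiabatic: TV^(γ−1) = const ⇒ T₂ = 417×(0.152)^0.300 = 237 K; PV^γ = const ⇒ P₂ = 17.6 kPa.
ΔU = nCvΔT = 0.665×27.7×(237−417) = -3320 J.
Q = 0 for an adiabatic process, so W = −ΔU = 3320 J.
State after step 1: P = 17.6 kPa, V = 74.5 L, T = 237 K.
Step 2 — Isobaric: P stays 17.6 kPa; V/T = const ⇒ T₂ = 447 K, V₂ = 141 L.
W = PΔV = 17.6×(141−74.5) kPa·L = 1160 J.
ΔU = nCvΔT = 0.665×27.7×(447−237) = 3870 J.
Q = ΔU + W = nCpΔT = 5030 J.
Net over both steps: W = 4480 J, Q = 5030 J, ΔU = 553 J.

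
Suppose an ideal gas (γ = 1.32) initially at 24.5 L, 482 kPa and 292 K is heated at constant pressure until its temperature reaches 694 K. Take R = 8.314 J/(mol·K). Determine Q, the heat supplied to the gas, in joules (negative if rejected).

67100 J

n = P₁V₁/(RT₁) = 482×24.5/(8.314×292) = 4.86 mol.
Isobaric: P stays 482 kPa; V/T = const ⇒ T₂ = 694 K, V₂ = 58.2 L.
W = PΔV = 482×(58.2−24.5) kPa·L = 16300 J.
ΔU = nCvΔT = 4.86×26.0×(694−292) = 50800 J.
Q = ΔU + W = nCpΔT = 67100 J.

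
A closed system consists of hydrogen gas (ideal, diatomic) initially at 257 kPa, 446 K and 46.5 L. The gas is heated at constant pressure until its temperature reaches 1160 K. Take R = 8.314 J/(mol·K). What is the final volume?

Isobaric: P stays 257 kPa; V/T = const ⇒ T₂ = 1160 K, V₂ = 121 L.

121 L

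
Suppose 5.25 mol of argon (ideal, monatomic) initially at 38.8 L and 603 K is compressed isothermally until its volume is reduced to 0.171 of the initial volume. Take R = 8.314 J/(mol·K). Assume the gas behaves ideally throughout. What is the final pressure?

3970 kPa

P₁ = nRT₁/V₁ = 5.25×8.314×603/38.8 = 678 kPa.
Isothermal: T stays 603 K; PV = const ⇒ V₂ = 6.63 L, P₂ = 3970 kPa.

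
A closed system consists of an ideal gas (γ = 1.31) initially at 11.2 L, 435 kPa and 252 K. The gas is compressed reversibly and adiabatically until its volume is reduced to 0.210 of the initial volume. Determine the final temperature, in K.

409 K

Adiabatic: TV^(γ−1) = const ⇒ T₂ = 252×(4.76)^0.310 = 409 K; PV^γ = const ⇒ P₂ = 3360 kPa.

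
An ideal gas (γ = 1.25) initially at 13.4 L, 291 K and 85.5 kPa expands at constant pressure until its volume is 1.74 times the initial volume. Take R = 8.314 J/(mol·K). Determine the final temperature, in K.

506 K

Isobaric: P stays 85.5 kPa; V/T = const ⇒ T₂ = 506 K, V₂ = 23.3 L.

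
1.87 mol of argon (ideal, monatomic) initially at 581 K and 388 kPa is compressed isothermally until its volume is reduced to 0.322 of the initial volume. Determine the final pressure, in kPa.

V₁ = nRT₁/P₁ = 1.87×8.314×581/388 = 23.3 L.
Isothermal: T stays 581 K; PV = const ⇒ V₂ = 7.50 L, P₂ = 1200 kPa.

1200 kPa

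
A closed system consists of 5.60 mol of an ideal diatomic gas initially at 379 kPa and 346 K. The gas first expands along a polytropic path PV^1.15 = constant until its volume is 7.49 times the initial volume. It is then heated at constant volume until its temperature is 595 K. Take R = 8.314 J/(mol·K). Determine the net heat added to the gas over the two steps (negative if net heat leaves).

V₁ = nRT₁/P₁ = 5.60×8.314×346/379 = 42.5 L.
Step 1 — Polytropic n=1.15: T₂ = T₁(V₁/V₂)^(n−1) = 346×(0.134)^0.15 = 256 K; P₂ = P₁(V₁/V₂)^n = 37.4 kPa.
W = (P₁V₁−P₂V₂)/(n−1) = (379×42.5−37.4×318)/0.15 = 28000 J.
ΔU = nCvΔT = 5.60×20.8×(256−346) = -10500 J.
Q = ΔU + W = 17500 J.
State after step 1: P = 37.4 kPa, V = 318 L, T = 256 K.
Step 2 — Isochoric: V stays 318 L; P/T = const ⇒ T₂ = 595 K, P₂ = 87.0 kPa.
W = 0 (no volume change).
ΔU = nCvΔT = 5.60×20.8×(595−256) = 39500 J.
Q = ΔU = 39500 J.
Net over both steps: W = 28000 J, Q = 57000 J, ΔU = 29000 J.

57000 J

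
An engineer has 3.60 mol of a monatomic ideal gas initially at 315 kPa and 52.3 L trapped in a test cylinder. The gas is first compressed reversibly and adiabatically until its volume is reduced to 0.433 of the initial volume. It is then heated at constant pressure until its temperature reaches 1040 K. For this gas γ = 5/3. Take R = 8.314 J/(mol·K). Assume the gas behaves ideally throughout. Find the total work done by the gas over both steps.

T₁ = P₁V₁/(nR) = 315×52.3/(3.60×8.314) = 550 K.
Step 1 — Adiabatic: TV^(γ−1) = const ⇒ T₂ = 550×(2.31)^0.667 = 962 K; PV^γ = const ⇒ P₂ = 1270 kPa.
ΔU = nCvΔT = 3.60×12.5×(962−550) = 18500 J.
Q = 0 for an adiabatic process, so W = −ΔU = -18500 J.
State after step 1: P = 1270 kPa, V = 22.6 L, T = 962 K.
Step 2 — Isobaric: P stays 1270 kPa; V/T = const ⇒ T₂ = 1040 K, V₂ = 24.5 L.
W = PΔV = 1270×(24.5−22.6) kPa·L = 2340 J.
ΔU = nCvΔT = 3.60×12.5×(1040−962) = 3520 J.
Q = ΔU + W = nCpΔT = 5860 J.
Net over both steps: W = -16100 J, Q = 5860 J, ΔU = 22000 J.

-16100 J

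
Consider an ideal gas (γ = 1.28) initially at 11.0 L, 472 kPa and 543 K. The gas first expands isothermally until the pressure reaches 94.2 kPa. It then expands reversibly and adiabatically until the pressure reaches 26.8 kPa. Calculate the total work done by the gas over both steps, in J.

n = P₁V₁/(RT₁) = 472×11.0/(8.314×543) = 1.15 mol.
Step 1 — Isothermal: T stays 543 K; PV = const ⇒ V₂ = 55.1 L, P₂ = 94.2 kPa.
ΔU = 0 (ideal gas, T constant).
W = nRT ln(V₂/V₁) = 1.15×8.314×543×ln(5.01) = 8370 J.
Q = ΔU + W = 8370 J.
State after step 1: P = 94.2 kPa, V = 55.1 L, T = 543 K.
Step 2 — Adiabatic: T₂/T₁ = (P₂/P₁)^((γ−1)/γ) ⇒ T₂ = 543×(0.285)^0.219 = 412 K; V₂ = 147 L.
ΔU = nCvΔT = 1.15×29.7×(412−543) = -4460 J.
Q = 0 for an adiabatic process, so W = −ΔU = 4460 J.
Net over both steps: W = 12800 J, Q = 8370 J, ΔU = -4460 J.

12800 J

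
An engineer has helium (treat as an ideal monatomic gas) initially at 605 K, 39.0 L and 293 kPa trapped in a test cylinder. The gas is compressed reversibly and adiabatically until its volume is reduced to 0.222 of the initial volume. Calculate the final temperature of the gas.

1650 K

Adiabatic: TV^(γ−1) = const ⇒ T₂ = 605×(4.50)^0.667 = 1650 K; PV^γ = const ⇒ P₂ = 3600 kPa.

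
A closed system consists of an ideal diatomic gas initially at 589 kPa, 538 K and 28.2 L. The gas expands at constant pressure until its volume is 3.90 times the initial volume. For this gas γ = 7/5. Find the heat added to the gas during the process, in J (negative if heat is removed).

n = P₁V₁/(RT₁) = 589×28.2/(8.314×538) = 3.71 mol.
Isobaric: P stays 589 kPa; V/T = const ⇒ T₂ = 2100 K, V₂ = 110 L.
W = PΔV = 589×(110−28.2) kPa·L = 48200 J.
ΔU = nCvΔT = 3.71×20.8×(2100−538) = 120000 J.
Q = ΔU + W = nCpΔT = 169000 J.

169000 J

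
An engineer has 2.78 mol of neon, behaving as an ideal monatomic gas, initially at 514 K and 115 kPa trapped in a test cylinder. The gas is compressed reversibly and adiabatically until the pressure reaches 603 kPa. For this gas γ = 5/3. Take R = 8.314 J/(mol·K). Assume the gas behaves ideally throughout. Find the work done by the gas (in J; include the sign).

V₁ = nRT₁/P₁ = 2.78×8.314×514/115 = 103 L.
Adiabatic: T₂/T₁ = (P₂/P₁)^((γ−1)/γ) ⇒ T₂ = 514×(5.24)^0.400 = 997 K; V₂ = 38.2 L.
ΔU = nCvΔT = 2.78×12.5×(997−514) = 16800 J.
Q = 0 for an adiabatic process, so W = −ΔU = -16800 J.

-16800 J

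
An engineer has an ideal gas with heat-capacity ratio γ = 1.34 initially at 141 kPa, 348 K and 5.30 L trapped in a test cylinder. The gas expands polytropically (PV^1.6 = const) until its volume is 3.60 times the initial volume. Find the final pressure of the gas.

Polytropic n=1.6: T₂ = T₁(V₁/V₂)^(n−1) = 348×(0.278)^0.60 = 161 K; P₂ = P₁(V₁/V₂)^n = 18.2 kPa.

18.2 kPa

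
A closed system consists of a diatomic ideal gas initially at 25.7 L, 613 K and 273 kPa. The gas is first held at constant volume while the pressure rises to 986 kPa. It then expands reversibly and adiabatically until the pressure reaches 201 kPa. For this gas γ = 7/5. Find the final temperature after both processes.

n = P₁V₁/(RT₁) = 273×25.7/(8.314×613) = 1.38 mol.
Step 1 — Isochoric: V stays 25.7 L; P/T = const ⇒ T₂ = 2210 K, P₂ = 986 kPa.
W = 0 (no volume change).
ΔU = nCvΔT = 1.38×20.8×(2210−613) = 45800 J.
Q = ΔU = 45800 J.
State after step 1: P = 986 kPa, V = 25.7 L, T = 2210 K.
Step 2 — Adiabatic: T₂/T₁ = (P₂/P₁)^((γ−1)/γ) ⇒ T₂ = 2210×(0.204)^0.286 = 1410 K; V₂ = 80.0 L.
ΔU = nCvΔT = 1.38×20.8×(1410−2210) = -23100 J.
Q = 0 for an adiabatic process, so W = −ΔU = 23100 J.
Net over both steps: W = 23100 J, Q = 45800 J, ΔU = 22700 J.

1410 K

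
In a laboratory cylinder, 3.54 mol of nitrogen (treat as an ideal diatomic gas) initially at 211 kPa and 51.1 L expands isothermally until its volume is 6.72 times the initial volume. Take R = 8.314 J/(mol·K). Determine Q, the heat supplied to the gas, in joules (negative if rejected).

20500 J

T₁ = P₁V₁/(nR) = 211×51.1/(3.54×8.314) = 366 K.
Isothermal: T stays 366 K; PV = const ⇒ V₂ = 343 L, P₂ = 31.4 kPa.
ΔU = 0 (ideal gas, T constant).
W = nRT ln(V₂/V₁) = 3.54×8.314×366×ln(6.72) = 20500 J.
Q = ΔU + W = 20500 J.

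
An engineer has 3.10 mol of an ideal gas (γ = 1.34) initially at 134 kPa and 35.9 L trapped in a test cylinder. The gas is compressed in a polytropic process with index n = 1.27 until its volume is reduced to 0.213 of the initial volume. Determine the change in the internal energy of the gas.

7330 J

T₁ = P₁V₁/(nR) = 134×35.9/(3.10×8.314) = 187 K.
Polytropic n=1.27: T₂ = T₁(V₁/V₂)^(n−1) = 187×(4.69)^0.27 = 283 K; P₂ = P₁(V₁/V₂)^n = 955 kPa.
For an ideal gas ΔU = nCvΔT with Cv = R/(γ−1) = 24.5 J/(mol·K).
ΔU = 3.10×24.5×(283−187) = 7330 J.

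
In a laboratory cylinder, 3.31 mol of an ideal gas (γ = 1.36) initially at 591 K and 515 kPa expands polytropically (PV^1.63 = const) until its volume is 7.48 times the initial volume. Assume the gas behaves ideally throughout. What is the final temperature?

166 K

V₁ = nRT₁/P₁ = 3.31×8.314×591/515 = 31.6 L.
Polytropic n=1.63: T₂ = T₁(V₁/V₂)^(n−1) = 591×(0.134)^0.63 = 166 K; P₂ = P₁(V₁/V₂)^n = 19.4 kPa.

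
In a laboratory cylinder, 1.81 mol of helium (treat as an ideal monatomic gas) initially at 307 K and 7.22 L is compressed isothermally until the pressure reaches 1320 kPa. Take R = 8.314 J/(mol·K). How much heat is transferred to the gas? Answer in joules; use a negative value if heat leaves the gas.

P₁ = nRT₁/V₁ = 1.81×8.314×307/7.22 = 640 kPa.
Isothermal: T stays 307 K; PV = const ⇒ V₂ = 3.50 L, P₂ = 1320 kPa.
ΔU = 0 (ideal gas, T constant).
W = nRT ln(V₂/V₁) = 1.81×8.314×307×ln(0.485) = -3350 J.
Q = ΔU + W = -3350 J.

-3350 J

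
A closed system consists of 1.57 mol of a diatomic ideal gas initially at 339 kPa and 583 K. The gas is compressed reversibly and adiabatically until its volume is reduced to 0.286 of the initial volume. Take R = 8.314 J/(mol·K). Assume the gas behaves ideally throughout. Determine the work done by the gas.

-12400 J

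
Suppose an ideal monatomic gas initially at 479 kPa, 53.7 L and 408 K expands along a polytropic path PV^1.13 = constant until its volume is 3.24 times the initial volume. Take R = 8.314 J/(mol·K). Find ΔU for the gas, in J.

-5470 J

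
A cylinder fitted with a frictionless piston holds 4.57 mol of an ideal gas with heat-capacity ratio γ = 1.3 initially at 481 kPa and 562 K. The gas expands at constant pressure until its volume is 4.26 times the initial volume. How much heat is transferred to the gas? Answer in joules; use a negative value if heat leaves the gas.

302000 J

V₁ = nRT₁/P₁ = 4.57×8.314×562/481 = 44.4 L.
Isobaric: P stays 481 kPa; V/T = const ⇒ T₂ = 2390 K, V₂ = 189 L.
W = PΔV = 481×(189−44.4) kPa·L = 69600 J.
ΔU = nCvΔT = 4.57×27.7×(2390−562) = 232000 J.
Q = ΔU + W = nCpΔT = 302000 J.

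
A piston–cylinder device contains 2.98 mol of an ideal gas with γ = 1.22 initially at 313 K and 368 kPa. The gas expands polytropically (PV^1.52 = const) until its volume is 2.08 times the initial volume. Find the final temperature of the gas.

V₁ = nRT₁/P₁ = 2.98×8.314×313/368 = 21.1 L.
Polytropic n=1.52: T₂ = T₁(V₁/V₂)^(n−1) = 313×(0.481)^0.52 = 214 K; P₂ = P₁(V₁/V₂)^n = 121 kPa.

214 K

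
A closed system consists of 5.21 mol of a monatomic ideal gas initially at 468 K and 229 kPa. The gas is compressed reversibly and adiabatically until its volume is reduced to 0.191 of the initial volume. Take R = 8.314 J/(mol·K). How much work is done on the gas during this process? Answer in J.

61300 J

V₁ = nRT₁/P₁ = 5.21×8.314×468/229 = 88.5 L.
Adiabatic: TV^(γ−1) = const ⇒ T₂ = 468×(5.24)^0.667 = 1410 K; PV^γ = const ⇒ P₂ = 3620 kPa.
ΔU = nCvΔT = 5.21×12.5×(1410−468) = 61300 J.
Q = 0 for an adiabatic process, so W = −ΔU = -61300 J.
Work done on the gas = −W_by = 61300 J.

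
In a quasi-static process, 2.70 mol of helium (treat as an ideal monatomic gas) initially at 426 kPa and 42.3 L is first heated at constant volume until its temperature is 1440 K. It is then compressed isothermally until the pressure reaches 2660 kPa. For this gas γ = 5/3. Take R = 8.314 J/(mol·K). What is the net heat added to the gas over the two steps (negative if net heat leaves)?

T₁ = P₁V₁/(nR) = 426×42.3/(2.70×8.314) = 803 K.
Step 1 — Isochoric: V stays 42.3 L; P/T = const ⇒ T₂ = 1440 K, P₂ = 764 kPa.
W = 0 (no volume change).
ΔU = nCvΔT = 2.70×12.5×(1440−803) = 21500 J.
Q = ΔU = 21500 J.
State after step 1: P = 764 kPa, V = 42.3 L, T = 1440 K.
Step 2 — Isothermal: T stays 1440 K; PV = const ⇒ V₂ = 12.2 L, P₂ = 2660 kPa.
ΔU = 0 (ideal gas, T constant).
W = nRT ln(V₂/V₁) = 2.70×8.314×1440×ln(0.287) = -40300 J.
Q = ΔU + W = -40300 J.
Net over both steps: W = -40300 J, Q = -18900 J, ΔU = 21500 J.

-18900 J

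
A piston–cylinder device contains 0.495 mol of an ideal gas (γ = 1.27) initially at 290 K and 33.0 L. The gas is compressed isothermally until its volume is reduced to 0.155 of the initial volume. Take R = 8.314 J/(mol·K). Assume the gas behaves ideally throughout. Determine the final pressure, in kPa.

233 kPa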